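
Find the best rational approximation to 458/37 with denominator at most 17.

99/8

Expand x = 458/37 as a continued fraction with the Euclidean algorithm:
  458 = 12*37 + 14, so a_0 = 12.
  37 = 2*14 + 9, so a_1 = 2.
  14 = 1*9 + 5, so a_2 = 1.
  9 = 1*5 + 4, so a_3 = 1.
  5 = 1*4 + 1, so a_4 = 1.
  4 = 4*1 + 0, so a_5 = 4.
so x = [12; 2, 1, 1, 1, 4].
Convergents (p_i = a_i*p_{i-1} + p_{i-2}, q_i = a_i*q_{i-1} + q_{i-2} with p_{-2}=0, p_{-1}=1, q_{-2}=1, q_{-1}=0), until the denominator exceeds 17:
  i=0: a_0=12, p_0 = 12*1 + 0 = 12, q_0 = 12*0 + 1 = 1.
  i=1: a_1=2, p_1 = 2*12 + 1 = 25, q_1 = 2*1 + 0 = 2.
  i=2: a_2=1, p_2 = 1*25 + 12 = 37, q_2 = 1*2 + 1 = 3.
  i=3: a_3=1, p_3 = 1*37 + 25 = 62, q_3 = 1*3 + 2 = 5.
  i=4: a_4=1, p_4 = 1*62 + 37 = 99, q_4 = 1*5 + 3 = 8.
  i=5: a_5=4, p_5 = 4*99 + 62 = 458, q_5 = 4*8 + 5 = 37.
q_5 = 37 > 17, so the last convergent with denominator <= 17 is p_4/q_4 = 99/8.
The closest fraction with denominator <= 17 is either p_4/q_4 or the intermediate fraction (k*p_4 + p_3)/(k*q_4 + q_3) with the largest k >= 1 whose denominator stays <= 17; these approach x as k grows, and every other convergent or intermediate fraction in range is farther away.
Largest k: floor((17 - q_3)/q_4) = floor((17 - 5)/8) = 1.
That gives (1*99 + 62)/(1*8 + 5) = 161/13.
Compare the errors: |x - 99/8| = |458*8 - 99*37|/(37*8) = 1/296, and |x - 161/13| = |458*13 - 161*37|/(37*13) = 3/481.
Cross-multiplying, 1*481 = 481 < 888 = 3*296, so 1/296 is smaller: the convergent 99/8 is closer to x than 161/13.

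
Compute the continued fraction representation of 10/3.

[3; 3]

Run the Euclidean algorithm on 10 and 3; the successive quotients are the partial quotients a_0, a_1, ... (each step inverts the fractional part left over by the previous one):
  10 = 3*3 + 1, so a_0 = 3.
  3 = 3*1 + 0, so a_1 = 3.
The remainder reaches 0 after 2 divisions, so the expansion has 2 partial quotients, read off in order.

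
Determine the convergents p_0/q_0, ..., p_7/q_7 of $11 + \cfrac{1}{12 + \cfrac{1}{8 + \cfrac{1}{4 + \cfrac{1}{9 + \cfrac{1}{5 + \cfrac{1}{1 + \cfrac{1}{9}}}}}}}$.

Using the convergent recurrence p_i = a_i*p_{i-1} + p_{i-2}, q_i = a_i*q_{i-1} + q_{i-2} with p_{-2}=0, p_{-1}=1, q_{-2}=1, q_{-1}=0:
  i=0: a_0=11, p_0 = 11*1 + 0 = 11, q_0 = 11*0 + 1 = 1.
  i=1: a_1=12, p_1 = 12*11 + 1 = 133, q_1 = 12*1 + 0 = 12.
  i=2: a_2=8, p_2 = 8*133 + 11 = 1075, q_2 = 8*12 + 1 = 97.
  i=3: a_3=4, p_3 = 4*1075 + 133 = 4433, q_3 = 4*97 + 12 = 400.
  i=4: a_4=9, p_4 = 9*4433 + 1075 = 40972, q_4 = 9*400 + 97 = 3697.
  i=5: a_5=5, p_5 = 5*40972 + 4433 = 209293, q_5 = 5*3697 + 400 = 18885.
  i=6: a_6=1, p_6 = 1*209293 + 40972 = 250265, q_6 = 1*18885 + 3697 = 22582.
  i=7: a_7=9, p_7 = 9*250265 + 209293 = 2461678, q_7 = 9*22582 + 18885 = 222123.

11/1, 133/12, 1075/97, 4433/400, 40972/3697, 209293/18885, 250265/22582, 2461678/222123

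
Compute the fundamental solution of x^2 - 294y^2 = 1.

First expand sqrt(294) as a continued fraction. With x_i = (sqrt(294) + m_i)/d_i and (m_0, d_0) = (0, 1): a_0 = floor(sqrt(294)) = 17, since 17^2 = 289 <= 294 < 324 = 18^2.
Iterate m_{i+1} = d_i*a_i - m_i, d_{i+1} = (294 - m_{i+1}^2)/d_i, a_{i+1} = floor((a_0 + m_{i+1})/d_{i+1}):
  m_1 = 1*17 - 0 = 17, d_1 = (294 - 17^2)/1 = 5/1 = 5, a_1 = floor((17 + 17)/5) = 6.
  m_2 = 5*6 - 17 = 13, d_2 = (294 - 13^2)/5 = 125/5 = 25, a_2 = floor((17 + 13)/25) = 1.
  m_3 = 25*1 - 13 = 12, d_3 = (294 - 12^2)/25 = 150/25 = 6, a_3 = floor((17 + 12)/6) = 4.
  m_4 = 6*4 - 12 = 12, d_4 = (294 - 12^2)/6 = 150/6 = 25, a_4 = floor((17 + 12)/25) = 1.
  m_5 = 25*1 - 12 = 13, d_5 = (294 - 13^2)/25 = 125/25 = 5, a_5 = floor((17 + 13)/5) = 6.
  m_6 = 5*6 - 13 = 17, d_6 = (294 - 17^2)/5 = 5/5 = 1, a_6 = floor((17 + 17)/1) = 34.
  m_7 = 1*34 - 17 = 17, d_7 = (294 - 17^2)/1 = 5/1 = 5: (m_7, d_7) = (m_1, d_1) = (17, 5), so from here the quotients repeat a_1, ..., a_6; the period length is 6.
So sqrt(294) = [17; (6, 1, 4, 1, 6, 34)] with period length k = 6.
k is even, so the fundamental solution of x^2 - 294y^2 = 1 is (p_{k-1}, q_{k-1}) = (p_5, q_5); compute convergents through index 5.
Convergents (p_i = a_i*p_{i-1} + p_{i-2}, q_i = a_i*q_{i-1} + q_{i-2} with p_{-2}=0, p_{-1}=1, q_{-2}=1, q_{-1}=0):
  i=0: a_0=17, p_0 = 17*1 + 0 = 17, q_0 = 17*0 + 1 = 1.
  i=1: a_1=6, p_1 = 6*17 + 1 = 103, q_1 = 6*1 + 0 = 6.
  i=2: a_2=1, p_2 = 1*103 + 17 = 120, q_2 = 1*6 + 1 = 7.
  i=3: a_3=4, p_3 = 4*120 + 103 = 583, q_3 = 4*7 + 6 = 34.
  i=4: a_4=1, p_4 = 1*583 + 120 = 703, q_4 = 1*34 + 7 = 41.
  i=5: a_5=6, p_5 = 6*703 + 583 = 4801, q_5 = 6*41 + 34 = 280.
Check: 4801^2 - 294*280^2 = 23049601 - 23049600 = 1, so (x, y) = (4801, 280) solves the equation, and by the theorem it is the least positive solution.

(x, y) = (4801, 280)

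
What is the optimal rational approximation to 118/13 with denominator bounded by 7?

Expand x = 118/13 as a continued fraction with the Euclidean algorithm:
  118 = 9*13 + 1, so a_0 = 9.
  13 = 13*1 + 0, so a_1 = 13.
so x = [9; 13].
Convergents (p_i = a_i*p_{i-1} + p_{i-2}, q_i = a_i*q_{i-1} + q_{i-2} with p_{-2}=0, p_{-1}=1, q_{-2}=1, q_{-1}=0), until the denominator exceeds 7:
  i=0: a_0=9, p_0 = 9*1 + 0 = 9, q_0 = 9*0 + 1 = 1.
  i=1: a_1=13, p_1 = 13*9 + 1 = 118, q_1 = 13*1 + 0 = 13.
q_1 = 13 > 7, so the last convergent with denominator <= 7 is p_0/q_0 = 9/1.
The closest fraction with denominator <= 7 is either p_0/q_0 or the intermediate fraction (k*p_0 + p_{-1})/(k*q_0 + q_{-1}) with the largest k >= 1 whose denominator stays <= 7; these approach x as k grows, and every other convergent or intermediate fraction in range is farther away.
Largest k: floor((7 - q_{-1})/q_0) = floor((7 - 0)/1) = 7 (using the seeds p_{-1} = 1, q_{-1} = 0).
That gives (7*9 + 1)/(7*1 + 0) = 64/7.
Compare the errors: |x - 9/1| = |118*1 - 9*13|/(13*1) = 1/13, and |x - 64/7| = |118*7 - 64*13|/(13*7) = 6/91.
Cross-multiplying, 6*13 = 78 < 91 = 1*91, so 6/91 is smaller: the intermediate fraction 64/7 is closer to x than 9/1.

64/7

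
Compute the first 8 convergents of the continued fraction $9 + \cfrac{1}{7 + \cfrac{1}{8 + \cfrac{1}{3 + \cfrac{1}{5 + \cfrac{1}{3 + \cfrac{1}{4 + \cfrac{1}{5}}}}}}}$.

Using the convergent recurrence p_i = a_i*p_{i-1} + p_{i-2}, q_i = a_i*q_{i-1} + q_{i-2} with p_{-2}=0, p_{-1}=1, q_{-2}=1, q_{-1}=0:
  i=0: a_0=9, p_0 = 9*1 + 0 = 9, q_0 = 9*0 + 1 = 1.
  i=1: a_1=7, p_1 = 7*9 + 1 = 64, q_1 = 7*1 + 0 = 7.
  i=2: a_2=8, p_2 = 8*64 + 9 = 521, q_2 = 8*7 + 1 = 57.
  i=3: a_3=3, p_3 = 3*521 + 64 = 1627, q_3 = 3*57 + 7 = 178.
  i=4: a_4=5, p_4 = 5*1627 + 521 = 8656, q_4 = 5*178 + 57 = 947.
  i=5: a_5=3, p_5 = 3*8656 + 1627 = 27595, q_5 = 3*947 + 178 = 3019.
  i=6: a_6=4, p_6 = 4*27595 + 8656 = 119036, q_6 = 4*3019 + 947 = 13023.
  i=7: a_7=5, p_7 = 5*119036 + 27595 = 622775, q_7 = 5*13023 + 3019 = 68134.

9/1, 64/7, 521/57, 1627/178, 8656/947, 27595/3019, 119036/13023, 622775/68134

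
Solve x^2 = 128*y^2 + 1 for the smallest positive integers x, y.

(x, y) = (577, 51)

First expand sqrt(128) as a continued fraction. With x_i = (sqrt(128) + m_i)/d_i and (m_0, d_0) = (0, 1): a_0 = floor(sqrt(128)) = 11, since 11^2 = 121 <= 128 < 144 = 12^2.
Iterate m_{i+1} = d_i*a_i - m_i, d_{i+1} = (128 - m_{i+1}^2)/d_i, a_{i+1} = floor((a_0 + m_{i+1})/d_{i+1}):
  m_1 = 1*11 - 0 = 11, d_1 = (128 - 11^2)/1 = 7/1 = 7, a_1 = floor((11 + 11)/7) = 3.
  m_2 = 7*3 - 11 = 10, d_2 = (128 - 10^2)/7 = 28/7 = 4, a_2 = floor((11 + 10)/4) = 5.
  m_3 = 4*5 - 10 = 10, d_3 = (128 - 10^2)/4 = 28/4 = 7, a_3 = floor((11 + 10)/7) = 3.
  m_4 = 7*3 - 10 = 11, d_4 = (128 - 11^2)/7 = 7/7 = 1, a_4 = floor((11 + 11)/1) = 22.
  m_5 = 1*22 - 11 = 11, d_5 = (128 - 11^2)/1 = 7/1 = 7: (m_5, d_5) = (m_1, d_1) = (11, 7), so from here the quotients repeat a_1, ..., a_4; the period length is 4.
So sqrt(128) = [11; (3, 5, 3, 22)] with period length k = 4.
k is even, so the fundamental solution of x^2 - 128y^2 = 1 is (p_{k-1}, q_{k-1}) = (p_3, q_3); compute convergents through index 3.
Convergents (p_i = a_i*p_{i-1} + p_{i-2}, q_i = a_i*q_{i-1} + q_{i-2} with p_{-2}=0, p_{-1}=1, q_{-2}=1, q_{-1}=0):
  i=0: a_0=11, p_0 = 11*1 + 0 = 11, q_0 = 11*0 + 1 = 1.
  i=1: a_1=3, p_1 = 3*11 + 1 = 34, q_1 = 3*1 + 0 = 3.
  i=2: a_2=5, p_2 = 5*34 + 11 = 181, q_2 = 5*3 + 1 = 16.
  i=3: a_3=3, p_3 = 3*181 + 34 = 577, q_3 = 3*16 + 3 = 51.
Check: 577^2 - 128*51^2 = 332929 - 332928 = 1, so (x, y) = (577, 51) solves the equation, and by the theorem it is the least positive solution.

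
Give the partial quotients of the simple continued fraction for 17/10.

[1; 1, 2, 3]

Run the Euclidean algorithm on 17 and 10; the successive quotients are the partial quotients a_0, a_1, ... (each step inverts the fractional part left over by the previous one):
  17 = 1*10 + 7, so a_0 = 1.
  10 = 1*7 + 3, so a_1 = 1.
  7 = 2*3 + 1, so a_2 = 2.
  3 = 3*1 + 0, so a_3 = 3.
The remainder reaches 0 after 4 divisions, so the expansion has 4 partial quotients, read off in order.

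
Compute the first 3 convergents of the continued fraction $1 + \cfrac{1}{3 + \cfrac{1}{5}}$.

1/1, 4/3, 21/16

Using the convergent recurrence p_i = a_i*p_{i-1} + p_{i-2}, q_i = a_i*q_{i-1} + q_{i-2} with p_{-2}=0, p_{-1}=1, q_{-2}=1, q_{-1}=0:
  i=0: a_0=1, p_0 = 1*1 + 0 = 1, q_0 = 1*0 + 1 = 1.
  i=1: a_1=3, p_1 = 3*1 + 1 = 4, q_1 = 3*1 + 0 = 3.
  i=2: a_2=5, p_2 = 5*4 + 1 = 21, q_2 = 5*3 + 1 = 16.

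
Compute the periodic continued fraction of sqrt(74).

[8; (1, 1, 1, 1, 16)]

Write x_i = (sqrt(74) + m_i)/d_i with (m_0, d_0) = (0, 1). a_0 = floor(sqrt(74)) = 8, since 8^2 = 64 <= 74 < 81 = 9^2.
Iterate m_{i+1} = d_i*a_i - m_i, d_{i+1} = (74 - m_{i+1}^2)/d_i, a_{i+1} = floor((a_0 + m_{i+1})/d_{i+1}):
  m_1 = 1*8 - 0 = 8, d_1 = (74 - 8^2)/1 = 10/1 = 10, a_1 = floor((8 + 8)/10) = 1.
  m_2 = 10*1 - 8 = 2, d_2 = (74 - 2^2)/10 = 70/10 = 7, a_2 = floor((8 + 2)/7) = 1.
  m_3 = 7*1 - 2 = 5, d_3 = (74 - 5^2)/7 = 49/7 = 7, a_3 = floor((8 + 5)/7) = 1.
  m_4 = 7*1 - 5 = 2, d_4 = (74 - 2^2)/7 = 70/7 = 10, a_4 = floor((8 + 2)/10) = 1.
  m_5 = 10*1 - 2 = 8, d_5 = (74 - 8^2)/10 = 10/10 = 1, a_5 = floor((8 + 8)/1) = 16.
  m_6 = 1*16 - 8 = 8, d_6 = (74 - 8^2)/1 = 10/1 = 10: (m_6, d_6) = (m_1, d_1) = (8, 10), so from here the quotients repeat a_1, ..., a_5; the period length is 5.
Hence the expansion of sqrt(74) is a_0 = 8 followed by the repeating block 1, 1, 1, 1, 16 (period 5).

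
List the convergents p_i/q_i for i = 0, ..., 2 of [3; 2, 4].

Using the convergent recurrence p_i = a_i*p_{i-1} + p_{i-2}, q_i = a_i*q_{i-1} + q_{i-2} with p_{-2}=0, p_{-1}=1, q_{-2}=1, q_{-1}=0:
  i=0: a_0=3, p_0 = 3*1 + 0 = 3, q_0 = 3*0 + 1 = 1.
  i=1: a_1=2, p_1 = 2*3 + 1 = 7, q_1 = 2*1 + 0 = 2.
  i=2: a_2=4, p_2 = 4*7 + 3 = 31, q_2 = 4*2 + 1 = 9.

3/1, 7/2, 31/9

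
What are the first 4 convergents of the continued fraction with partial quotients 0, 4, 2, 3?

0/1, 1/4, 2/9, 7/31

Using the convergent recurrence p_i = a_i*p_{i-1} + p_{i-2}, q_i = a_i*q_{i-1} + q_{i-2} with p_{-2}=0, p_{-1}=1, q_{-2}=1, q_{-1}=0:
  i=0: a_0=0, p_0 = 0*1 + 0 = 0, q_0 = 0*0 + 1 = 1.
  i=1: a_1=4, p_1 = 4*0 + 1 = 1, q_1 = 4*1 + 0 = 4.
  i=2: a_2=2, p_2 = 2*1 + 0 = 2, q_2 = 2*4 + 1 = 9.
  i=3: a_3=3, p_3 = 3*2 + 1 = 7, q_3 = 3*9 + 4 = 31.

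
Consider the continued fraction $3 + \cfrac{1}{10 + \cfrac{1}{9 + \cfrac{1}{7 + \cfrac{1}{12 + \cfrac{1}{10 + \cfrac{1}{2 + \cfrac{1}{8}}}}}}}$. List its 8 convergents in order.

3/1, 31/10, 282/91, 2005/647, 24342/7855, 245425/79197, 515192/166249, 4366961/1409189

Using the convergent recurrence p_i = a_i*p_{i-1} + p_{i-2}, q_i = a_i*q_{i-1} + q_{i-2} with p_{-2}=0, p_{-1}=1, q_{-2}=1, q_{-1}=0:
  i=0: a_0=3, p_0 = 3*1 + 0 = 3, q_0 = 3*0 + 1 = 1.
  i=1: a_1=10, p_1 = 10*3 + 1 = 31, q_1 = 10*1 + 0 = 10.
  i=2: a_2=9, p_2 = 9*31 + 3 = 282, q_2 = 9*10 + 1 = 91.
  i=3: a_3=7, p_3 = 7*282 + 31 = 2005, q_3 = 7*91 + 10 = 647.
  i=4: a_4=12, p_4 = 12*2005 + 282 = 24342, q_4 = 12*647 + 91 = 7855.
  i=5: a_5=10, p_5 = 10*24342 + 2005 = 245425, q_5 = 10*7855 + 647 = 79197.
  i=6: a_6=2, p_6 = 2*245425 + 24342 = 515192, q_6 = 2*79197 + 7855 = 166249.
  i=7: a_7=8, p_7 = 8*515192 + 245425 = 4366961, q_7 = 8*166249 + 79197 = 1409189.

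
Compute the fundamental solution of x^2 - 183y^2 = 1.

(x, y) = (487, 36)

First expand sqrt(183) as a continued fraction. With x_i = (sqrt(183) + m_i)/d_i and (m_0, d_0) = (0, 1): a_0 = floor(sqrt(183)) = 13, since 13^2 = 169 <= 183 < 196 = 14^2.
Iterate m_{i+1} = d_i*a_i - m_i, d_{i+1} = (183 - m_{i+1}^2)/d_i, a_{i+1} = floor((a_0 + m_{i+1})/d_{i+1}):
  m_1 = 1*13 - 0 = 13, d_1 = (183 - 13^2)/1 = 14/1 = 14, a_1 = floor((13 + 13)/14) = 1.
  m_2 = 14*1 - 13 = 1, d_2 = (183 - 1^2)/14 = 182/14 = 13, a_2 = floor((13 + 1)/13) = 1.
  m_3 = 13*1 - 1 = 12, d_3 = (183 - 12^2)/13 = 39/13 = 3, a_3 = floor((13 + 12)/3) = 8.
  m_4 = 3*8 - 12 = 12, d_4 = (183 - 12^2)/3 = 39/3 = 13, a_4 = floor((13 + 12)/13) = 1.
  m_5 = 13*1 - 12 = 1, d_5 = (183 - 1^2)/13 = 182/13 = 14, a_5 = floor((13 + 1)/14) = 1.
  m_6 = 14*1 - 1 = 13, d_6 = (183 - 13^2)/14 = 14/14 = 1, a_6 = floor((13 + 13)/1) = 26.
  m_7 = 1*26 - 13 = 13, d_7 = (183 - 13^2)/1 = 14/1 = 14: (m_7, d_7) = (m_1, d_1) = (13, 14), so from here the quotients repeat a_1, ..., a_6; the period length is 6.
So sqrt(183) = [13; (1, 1, 8, 1, 1, 26)] with period length k = 6.
k is even, so the fundamental solution of x^2 - 183y^2 = 1 is (p_{k-1}, q_{k-1}) = (p_5, q_5); compute convergents through index 5.
Convergents (p_i = a_i*p_{i-1} + p_{i-2}, q_i = a_i*q_{i-1} + q_{i-2} with p_{-2}=0, p_{-1}=1, q_{-2}=1, q_{-1}=0):
  i=0: a_0=13, p_0 = 13*1 + 0 = 13, q_0 = 13*0 + 1 = 1.
  i=1: a_1=1, p_1 = 1*13 + 1 = 14, q_1 = 1*1 + 0 = 1.
  i=2: a_2=1, p_2 = 1*14 + 13 = 27, q_2 = 1*1 + 1 = 2.
  i=3: a_3=8, p_3 = 8*27 + 14 = 230, q_3 = 8*2 + 1 = 17.
  i=4: a_4=1, p_4 = 1*230 + 27 = 257, q_4 = 1*17 + 2 = 19.
  i=5: a_5=1, p_5 = 1*257 + 230 = 487, q_5 = 1*19 + 17 = 36.
Check: 487^2 - 183*36^2 = 237169 - 237168 = 1, so (x, y) = (487, 36) solves the equation, and by the theorem it is the least positive solution.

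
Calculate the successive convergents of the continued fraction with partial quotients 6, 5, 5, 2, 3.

Using the convergent recurrence p_i = a_i*p_{i-1} + p_{i-2}, q_i = a_i*q_{i-1} + q_{i-2} with p_{-2}=0, p_{-1}=1, q_{-2}=1, q_{-1}=0:
  i=0: a_0=6, p_0 = 6*1 + 0 = 6, q_0 = 6*0 + 1 = 1.
  i=1: a_1=5, p_1 = 5*6 + 1 = 31, q_1 = 5*1 + 0 = 5.
  i=2: a_2=5, p_2 = 5*31 + 6 = 161, q_2 = 5*5 + 1 = 26.
  i=3: a_3=2, p_3 = 2*161 + 31 = 353, q_3 = 2*26 + 5 = 57.
  i=4: a_4=3, p_4 = 3*353 + 161 = 1220, q_4 = 3*57 + 26 = 197.

6/1, 31/5, 161/26, 353/57, 1220/197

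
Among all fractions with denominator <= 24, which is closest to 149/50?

Expand x = 149/50 as a continued fraction with the Euclidean algorithm:
  149 = 2*50 + 49, so a_0 = 2.
  50 = 1*49 + 1, so a_1 = 1.
  49 = 49*1 + 0, so a_2 = 49.
so x = [2; 1, 49].
Convergents (p_i = a_i*p_{i-1} + p_{i-2}, q_i = a_i*q_{i-1} + q_{i-2} with p_{-2}=0, p_{-1}=1, q_{-2}=1, q_{-1}=0), until the denominator exceeds 24:
  i=0: a_0=2, p_0 = 2*1 + 0 = 2, q_0 = 2*0 + 1 = 1.
  i=1: a_1=1, p_1 = 1*2 + 1 = 3, q_1 = 1*1 + 0 = 1.
  i=2: a_2=49, p_2 = 49*3 + 2 = 149, q_2 = 49*1 + 1 = 50.
q_2 = 50 > 24, so the last convergent with denominator <= 24 is p_1/q_1 = 3/1.
The closest fraction with denominator <= 24 is either p_1/q_1 or the intermediate fraction (k*p_1 + p_0)/(k*q_1 + q_0) with the largest k >= 1 whose denominator stays <= 24; these approach x as k grows, and every other convergent or intermediate fraction in range is farther away.
Largest k: floor((24 - q_0)/q_1) = floor((24 - 1)/1) = 23.
That gives (23*3 + 2)/(23*1 + 1) = 71/24.
Compare the errors: |x - 3/1| = |149*1 - 3*50|/(50*1) = 1/50, and |x - 71/24| = |149*24 - 71*50|/(50*24) = 26/1200.
Cross-multiplying, 1*1200 = 1200 < 1300 = 26*50, so 1/50 is smaller: the convergent 3/1 is closer to x than 71/24.

3/1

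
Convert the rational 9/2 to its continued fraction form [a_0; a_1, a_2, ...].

[4; 2]

Run the Euclidean algorithm on 9 and 2; the successive quotients are the partial quotients a_0, a_1, ... (each step inverts the fractional part left over by the previous one):
  9 = 4*2 + 1, so a_0 = 4.
  2 = 2*1 + 0, so a_1 = 2.
The remainder reaches 0 after 2 divisions, so the expansion has 2 partial quotients, read off in order.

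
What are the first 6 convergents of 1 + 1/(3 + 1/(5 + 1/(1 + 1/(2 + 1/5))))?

Using the convergent recurrence p_i = a_i*p_{i-1} + p_{i-2}, q_i = a_i*q_{i-1} + q_{i-2} with p_{-2}=0, p_{-1}=1, q_{-2}=1, q_{-1}=0:
  i=0: a_0=1, p_0 = 1*1 + 0 = 1, q_0 = 1*0 + 1 = 1.
  i=1: a_1=3, p_1 = 3*1 + 1 = 4, q_1 = 3*1 + 0 = 3.
  i=2: a_2=5, p_2 = 5*4 + 1 = 21, q_2 = 5*3 + 1 = 16.
  i=3: a_3=1, p_3 = 1*21 + 4 = 25, q_3 = 1*16 + 3 = 19.
  i=4: a_4=2, p_4 = 2*25 + 21 = 71, q_4 = 2*19 + 16 = 54.
  i=5: a_5=5, p_5 = 5*71 + 25 = 380, q_5 = 5*54 + 19 = 289.

1/1, 4/3, 21/16, 25/19, 71/54, 380/289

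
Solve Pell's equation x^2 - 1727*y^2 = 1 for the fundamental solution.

First expand sqrt(1727) as a continued fraction. With x_i = (sqrt(1727) + m_i)/d_i and (m_0, d_0) = (0, 1): a_0 = floor(sqrt(1727)) = 41, since 41^2 = 1681 <= 1727 < 1764 = 42^2.
Iterate m_{i+1} = d_i*a_i - m_i, d_{i+1} = (1727 - m_{i+1}^2)/d_i, a_{i+1} = floor((a_0 + m_{i+1})/d_{i+1}):
  m_1 = 1*41 - 0 = 41, d_1 = (1727 - 41^2)/1 = 46/1 = 46, a_1 = floor((41 + 41)/46) = 1.
  m_2 = 46*1 - 41 = 5, d_2 = (1727 - 5^2)/46 = 1702/46 = 37, a_2 = floor((41 + 5)/37) = 1.
  m_3 = 37*1 - 5 = 32, d_3 = (1727 - 32^2)/37 = 703/37 = 19, a_3 = floor((41 + 32)/19) = 3.
  m_4 = 19*3 - 32 = 25, d_4 = (1727 - 25^2)/19 = 1102/19 = 58, a_4 = floor((41 + 25)/58) = 1.
  m_5 = 58*1 - 25 = 33, d_5 = (1727 - 33^2)/58 = 638/58 = 11, a_5 = floor((41 + 33)/11) = 6.
  m_6 = 11*6 - 33 = 33, d_6 = (1727 - 33^2)/11 = 638/11 = 58, a_6 = floor((41 + 33)/58) = 1.
  m_7 = 58*1 - 33 = 25, d_7 = (1727 - 25^2)/58 = 1102/58 = 19, a_7 = floor((41 + 25)/19) = 3.
  m_8 = 19*3 - 25 = 32, d_8 = (1727 - 32^2)/19 = 703/19 = 37, a_8 = floor((41 + 32)/37) = 1.
  m_9 = 37*1 - 32 = 5, d_9 = (1727 - 5^2)/37 = 1702/37 = 46, a_9 = floor((41 + 5)/46) = 1.
  m_10 = 46*1 - 5 = 41, d_10 = (1727 - 41^2)/46 = 46/46 = 1, a_10 = floor((41 + 41)/1) = 82.
  m_11 = 1*82 - 41 = 41, d_11 = (1727 - 41^2)/1 = 46/1 = 46: (m_11, d_11) = (m_1, d_1) = (41, 46), so from here the quotients repeat a_1, ..., a_10; the period length is 10.
So sqrt(1727) = [41; (1, 1, 3, 1, 6, 1, 3, 1, 1, 82)] with period length k = 10.
k is even, so the fundamental solution of x^2 - 1727y^2 = 1 is (p_{k-1}, q_{k-1}) = (p_9, q_9); compute convergents through index 9.
Convergents (p_i = a_i*p_{i-1} + p_{i-2}, q_i = a_i*q_{i-1} + q_{i-2} with p_{-2}=0, p_{-1}=1, q_{-2}=1, q_{-1}=0):
  i=0: a_0=41, p_0 = 41*1 + 0 = 41, q_0 = 41*0 + 1 = 1.
  i=1: a_1=1, p_1 = 1*41 + 1 = 42, q_1 = 1*1 + 0 = 1.
  i=2: a_2=1, p_2 = 1*42 + 41 = 83, q_2 = 1*1 + 1 = 2.
  i=3: a_3=3, p_3 = 3*83 + 42 = 291, q_3 = 3*2 + 1 = 7.
  i=4: a_4=1, p_4 = 1*291 + 83 = 374, q_4 = 1*7 + 2 = 9.
  i=5: a_5=6, p_5 = 6*374 + 291 = 2535, q_5 = 6*9 + 7 = 61.
  i=6: a_6=1, p_6 = 1*2535 + 374 = 2909, q_6 = 1*61 + 9 = 70.
  i=7: a_7=3, p_7 = 3*2909 + 2535 = 11262, q_7 = 3*70 + 61 = 271.
  i=8: a_8=1, p_8 = 1*11262 + 2909 = 14171, q_8 = 1*271 + 70 = 341.
  i=9: a_9=1, p_9 = 1*14171 + 11262 = 25433, q_9 = 1*341 + 271 = 612.
Check: 25433^2 - 1727*612^2 = 646837489 - 646837488 = 1, so (x, y) = (25433, 612) solves the equation, and by the theorem it is the least positive solution.

(x, y) = (25433, 612)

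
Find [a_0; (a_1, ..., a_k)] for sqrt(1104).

[33; (4, 2, 2, 2, 4, 66)]

Write x_i = (sqrt(1104) + m_i)/d_i with (m_0, d_0) = (0, 1). a_0 = floor(sqrt(1104)) = 33, since 33^2 = 1089 <= 1104 < 1156 = 34^2.
Iterate m_{i+1} = d_i*a_i - m_i, d_{i+1} = (1104 - m_{i+1}^2)/d_i, a_{i+1} = floor((a_0 + m_{i+1})/d_{i+1}):
  m_1 = 1*33 - 0 = 33, d_1 = (1104 - 33^2)/1 = 15/1 = 15, a_1 = floor((33 + 33)/15) = 4.
  m_2 = 15*4 - 33 = 27, d_2 = (1104 - 27^2)/15 = 375/15 = 25, a_2 = floor((33 + 27)/25) = 2.
  m_3 = 25*2 - 27 = 23, d_3 = (1104 - 23^2)/25 = 575/25 = 23, a_3 = floor((33 + 23)/23) = 2.
  m_4 = 23*2 - 23 = 23, d_4 = (1104 - 23^2)/23 = 575/23 = 25, a_4 = floor((33 + 23)/25) = 2.
  m_5 = 25*2 - 23 = 27, d_5 = (1104 - 27^2)/25 = 375/25 = 15, a_5 = floor((33 + 27)/15) = 4.
  m_6 = 15*4 - 27 = 33, d_6 = (1104 - 33^2)/15 = 15/15 = 1, a_6 = floor((33 + 33)/1) = 66.
  m_7 = 1*66 - 33 = 33, d_7 = (1104 - 33^2)/1 = 15/1 = 15: (m_7, d_7) = (m_1, d_1) = (33, 15), so from here the quotients repeat a_1, ..., a_6; the period length is 6.
Hence the expansion of sqrt(1104) is a_0 = 33 followed by the repeating block 4, 2, 2, 2, 4, 66 (period 6).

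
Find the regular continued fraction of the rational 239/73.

Run the Euclidean algorithm on 239 and 73; the successive quotients are the partial quotients a_0, a_1, ... (each step inverts the fractional part left over by the previous one):
  239 = 3*73 + 20, so a_0 = 3.
  73 = 3*20 + 13, so a_1 = 3.
  20 = 1*13 + 7, so a_2 = 1.
  13 = 1*7 + 6, so a_3 = 1.
  7 = 1*6 + 1, so a_4 = 1.
  6 = 6*1 + 0, so a_5 = 6.
The remainder reaches 0 after 6 divisions, so the expansion has 6 partial quotients, read off in order.

[3; 3, 1, 1, 1, 6]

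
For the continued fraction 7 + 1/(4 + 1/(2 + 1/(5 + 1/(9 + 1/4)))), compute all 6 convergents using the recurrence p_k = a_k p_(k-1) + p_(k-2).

Using the convergent recurrence p_i = a_i*p_{i-1} + p_{i-2}, q_i = a_i*q_{i-1} + q_{i-2} with p_{-2}=0, p_{-1}=1, q_{-2}=1, q_{-1}=0:
  i=0: a_0=7, p_0 = 7*1 + 0 = 7, q_0 = 7*0 + 1 = 1.
  i=1: a_1=4, p_1 = 4*7 + 1 = 29, q_1 = 4*1 + 0 = 4.
  i=2: a_2=2, p_2 = 2*29 + 7 = 65, q_2 = 2*4 + 1 = 9.
  i=3: a_3=5, p_3 = 5*65 + 29 = 354, q_3 = 5*9 + 4 = 49.
  i=4: a_4=9, p_4 = 9*354 + 65 = 3251, q_4 = 9*49 + 9 = 450.
  i=5: a_5=4, p_5 = 4*3251 + 354 = 13358, q_5 = 4*450 + 49 = 1849.

7/1, 29/4, 65/9, 354/49, 3251/450, 13358/1849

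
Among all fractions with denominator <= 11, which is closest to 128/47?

Expand x = 128/47 as a continued fraction with the Euclidean algorithm:
  128 = 2*47 + 34, so a_0 = 2.
  47 = 1*34 + 13, so a_1 = 1.
  34 = 2*13 + 8, so a_2 = 2.
  13 = 1*8 + 5, so a_3 = 1.
  8 = 1*5 + 3, so a_4 = 1.
  5 = 1*3 + 2, so a_5 = 1.
  3 = 1*2 + 1, so a_6 = 1.
  2 = 2*1 + 0, so a_7 = 2.
so x = [2; 1, 2, 1, 1, 1, 1, 2].
Convergents (p_i = a_i*p_{i-1} + p_{i-2}, q_i = a_i*q_{i-1} + q_{i-2} with p_{-2}=0, p_{-1}=1, q_{-2}=1, q_{-1}=0), until the denominator exceeds 11:
  i=0: a_0=2, p_0 = 2*1 + 0 = 2, q_0 = 2*0 + 1 = 1.
  i=1: a_1=1, p_1 = 1*2 + 1 = 3, q_1 = 1*1 + 0 = 1.
  i=2: a_2=2, p_2 = 2*3 + 2 = 8, q_2 = 2*1 + 1 = 3.
  i=3: a_3=1, p_3 = 1*8 + 3 = 11, q_3 = 1*3 + 1 = 4.
  i=4: a_4=1, p_4 = 1*11 + 8 = 19, q_4 = 1*4 + 3 = 7.
  i=5: a_5=1, p_5 = 1*19 + 11 = 30, q_5 = 1*7 + 4 = 11.
  i=6: a_6=1, p_6 = 1*30 + 19 = 49, q_6 = 1*11 + 7 = 18.
q_6 = 18 > 11, so the last convergent with denominator <= 11 is p_5/q_5 = 30/11.
The closest fraction with denominator <= 11 is either p_5/q_5 or the intermediate fraction (k*p_5 + p_4)/(k*q_5 + q_4) with the largest k >= 1 whose denominator stays <= 11; these approach x as k grows, and every other convergent or intermediate fraction in range is farther away.
Largest k: floor((11 - q_4)/q_5) = floor((11 - 7)/11) = 0.
Since k = 0, no intermediate fraction beyond p_5/q_5 has denominator <= 11, so the convergent 30/11 is the closest (its error is |128*11 - 30*47|/(47*11) = 2/517).

30/11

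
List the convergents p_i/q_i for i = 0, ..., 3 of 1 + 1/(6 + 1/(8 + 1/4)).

1/1, 7/6, 57/49, 235/202

Using the convergent recurrence p_i = a_i*p_{i-1} + p_{i-2}, q_i = a_i*q_{i-1} + q_{i-2} with p_{-2}=0, p_{-1}=1, q_{-2}=1, q_{-1}=0:
  i=0: a_0=1, p_0 = 1*1 + 0 = 1, q_0 = 1*0 + 1 = 1.
  i=1: a_1=6, p_1 = 6*1 + 1 = 7, q_1 = 6*1 + 0 = 6.
  i=2: a_2=8, p_2 = 8*7 + 1 = 57, q_2 = 8*6 + 1 = 49.
  i=3: a_3=4, p_3 = 4*57 + 7 = 235, q_3 = 4*49 + 6 = 202.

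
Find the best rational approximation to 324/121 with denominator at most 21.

51/19

Expand x = 324/121 as a continued fraction with the Euclidean algorithm:
  324 = 2*121 + 82, so a_0 = 2.
  121 = 1*82 + 39, so a_1 = 1.
  82 = 2*39 + 4, so a_2 = 2.
  39 = 9*4 + 3, so a_3 = 9.
  4 = 1*3 + 1, so a_4 = 1.
  3 = 3*1 + 0, so a_5 = 3.
so x = [2; 1, 2, 9, 1, 3].
Convergents (p_i = a_i*p_{i-1} + p_{i-2}, q_i = a_i*q_{i-1} + q_{i-2} with p_{-2}=0, p_{-1}=1, q_{-2}=1, q_{-1}=0), until the denominator exceeds 21:
  i=0: a_0=2, p_0 = 2*1 + 0 = 2, q_0 = 2*0 + 1 = 1.
  i=1: a_1=1, p_1 = 1*2 + 1 = 3, q_1 = 1*1 + 0 = 1.
  i=2: a_2=2, p_2 = 2*3 + 2 = 8, q_2 = 2*1 + 1 = 3.
  i=3: a_3=9, p_3 = 9*8 + 3 = 75, q_3 = 9*3 + 1 = 28.
q_3 = 28 > 21, so the last convergent with denominator <= 21 is p_2/q_2 = 8/3.
The closest fraction with denominator <= 21 is either p_2/q_2 or the intermediate fraction (k*p_2 + p_1)/(k*q_2 + q_1) with the largest k >= 1 whose denominator stays <= 21; these approach x as k grows, and every other convergent or intermediate fraction in range is farther away.
Largest k: floor((21 - q_1)/q_2) = floor((21 - 1)/3) = 6.
That gives (6*8 + 3)/(6*3 + 1) = 51/19.
Compare the errors: |x - 8/3| = |324*3 - 8*121|/(121*3) = 4/363, and |x - 51/19| = |324*19 - 51*121|/(121*19) = 15/2299.
Cross-multiplying, 15*363 = 5445 < 9196 = 4*2299, so 15/2299 is smaller: the intermediate fraction 51/19 is closer to x than 8/3.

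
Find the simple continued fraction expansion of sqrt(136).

[11; (1, 1, 1, 22)]

Write x_i = (sqrt(136) + m_i)/d_i with (m_0, d_0) = (0, 1). a_0 = floor(sqrt(136)) = 11, since 11^2 = 121 <= 136 < 144 = 12^2.
Iterate m_{i+1} = d_i*a_i - m_i, d_{i+1} = (136 - m_{i+1}^2)/d_i, a_{i+1} = floor((a_0 + m_{i+1})/d_{i+1}):
  m_1 = 1*11 - 0 = 11, d_1 = (136 - 11^2)/1 = 15/1 = 15, a_1 = floor((11 + 11)/15) = 1.
  m_2 = 15*1 - 11 = 4, d_2 = (136 - 4^2)/15 = 120/15 = 8, a_2 = floor((11 + 4)/8) = 1.
  m_3 = 8*1 - 4 = 4, d_3 = (136 - 4^2)/8 = 120/8 = 15, a_3 = floor((11 + 4)/15) = 1.
  m_4 = 15*1 - 4 = 11, d_4 = (136 - 11^2)/15 = 15/15 = 1, a_4 = floor((11 + 11)/1) = 22.
  m_5 = 1*22 - 11 = 11, d_5 = (136 - 11^2)/1 = 15/1 = 15: (m_5, d_5) = (m_1, d_1) = (11, 15), so from here the quotients repeat a_1, ..., a_4; the period length is 4.
Hence the expansion of sqrt(136) is a_0 = 11 followed by the repeating block 1, 1, 1, 22 (period 4).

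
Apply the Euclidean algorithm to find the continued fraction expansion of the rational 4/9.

Run the Euclidean algorithm on 4 and 9; the successive quotients are the partial quotients a_0, a_1, ... (each step inverts the fractional part left over by the previous one):
  4 = 0*9 + 4, so a_0 = 0.
  9 = 2*4 + 1, so a_1 = 2.
  4 = 4*1 + 0, so a_2 = 4.
The remainder reaches 0 after 3 divisions, so the expansion has 3 partial quotients, read off in order.

[0; 2, 4]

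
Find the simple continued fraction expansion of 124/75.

[1; 1, 1, 1, 7, 1, 2]

Run the Euclidean algorithm on 124 and 75; the successive quotients are the partial quotients a_0, a_1, ... (each step inverts the fractional part left over by the previous one):
  124 = 1*75 + 49, so a_0 = 1.
  75 = 1*49 + 26, so a_1 = 1.
  49 = 1*26 + 23, so a_2 = 1.
  26 = 1*23 + 3, so a_3 = 1.
  23 = 7*3 + 2, so a_4 = 7.
  3 = 1*2 + 1, so a_5 = 1.
  2 = 2*1 + 0, so a_6 = 2.
The remainder reaches 0 after 7 divisions, so the expansion has 7 partial quotients, read off in order.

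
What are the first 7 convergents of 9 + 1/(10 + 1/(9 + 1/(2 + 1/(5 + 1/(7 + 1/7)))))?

9/1, 91/10, 828/91, 1747/192, 9563/1051, 68688/7549, 490379/53894

Using the convergent recurrence p_i = a_i*p_{i-1} + p_{i-2}, q_i = a_i*q_{i-1} + q_{i-2} with p_{-2}=0, p_{-1}=1, q_{-2}=1, q_{-1}=0:
  i=0: a_0=9, p_0 = 9*1 + 0 = 9, q_0 = 9*0 + 1 = 1.
  i=1: a_1=10, p_1 = 10*9 + 1 = 91, q_1 = 10*1 + 0 = 10.
  i=2: a_2=9, p_2 = 9*91 + 9 = 828, q_2 = 9*10 + 1 = 91.
  i=3: a_3=2, p_3 = 2*828 + 91 = 1747, q_3 = 2*91 + 10 = 192.
  i=4: a_4=5, p_4 = 5*1747 + 828 = 9563, q_4 = 5*192 + 91 = 1051.
  i=5: a_5=7, p_5 = 7*9563 + 1747 = 68688, q_5 = 7*1051 + 192 = 7549.
  i=6: a_6=7, p_6 = 7*68688 + 9563 = 490379, q_6 = 7*7549 + 1051 = 53894.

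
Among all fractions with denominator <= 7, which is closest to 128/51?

5/2

Expand x = 128/51 as a continued fraction with the Euclidean algorithm:
  128 = 2*51 + 26, so a_0 = 2.
  51 = 1*26 + 25, so a_1 = 1.
  26 = 1*25 + 1, so a_2 = 1.
  25 = 25*1 + 0, so a_3 = 25.
so x = [2; 1, 1, 25].
Convergents (p_i = a_i*p_{i-1} + p_{i-2}, q_i = a_i*q_{i-1} + q_{i-2} with p_{-2}=0, p_{-1}=1, q_{-2}=1, q_{-1}=0), until the denominator exceeds 7:
  i=0: a_0=2, p_0 = 2*1 + 0 = 2, q_0 = 2*0 + 1 = 1.
  i=1: a_1=1, p_1 = 1*2 + 1 = 3, q_1 = 1*1 + 0 = 1.
  i=2: a_2=1, p_2 = 1*3 + 2 = 5, q_2 = 1*1 + 1 = 2.
  i=3: a_3=25, p_3 = 25*5 + 3 = 128, q_3 = 25*2 + 1 = 51.
q_3 = 51 > 7, so the last convergent with denominator <= 7 is p_2/q_2 = 5/2.
The closest fraction with denominator <= 7 is either p_2/q_2 or the intermediate fraction (k*p_2 + p_1)/(k*q_2 + q_1) with the largest k >= 1 whose denominator stays <= 7; these approach x as k grows, and every other convergent or intermediate fraction in range is farther away.
Largest k: floor((7 - q_1)/q_2) = floor((7 - 1)/2) = 3.
That gives (3*5 + 3)/(3*2 + 1) = 18/7.
Compare the errors: |x - 5/2| = |128*2 - 5*51|/(51*2) = 1/102, and |x - 18/7| = |128*7 - 18*51|/(51*7) = 22/357.
Cross-multiplying, 1*357 = 357 < 2244 = 22*102, so 1/102 is smaller: the convergent 5/2 is closer to x than 18/7.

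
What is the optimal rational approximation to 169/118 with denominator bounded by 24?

Expand x = 169/118 as a continued fraction with the Euclidean algorithm:
  169 = 1*118 + 51, so a_0 = 1.
  118 = 2*51 + 16, so a_1 = 2.
  51 = 3*16 + 3, so a_2 = 3.
  16 = 5*3 + 1, so a_3 = 5.
  3 = 3*1 + 0, so a_4 = 3.
so x = [1; 2, 3, 5, 3].
Convergents (p_i = a_i*p_{i-1} + p_{i-2}, q_i = a_i*q_{i-1} + q_{i-2} with p_{-2}=0, p_{-1}=1, q_{-2}=1, q_{-1}=0), until the denominator exceeds 24:
  i=0: a_0=1, p_0 = 1*1 + 0 = 1, q_0 = 1*0 + 1 = 1.
  i=1: a_1=2, p_1 = 2*1 + 1 = 3, q_1 = 2*1 + 0 = 2.
  i=2: a_2=3, p_2 = 3*3 + 1 = 10, q_2 = 3*2 + 1 = 7.
  i=3: a_3=5, p_3 = 5*10 + 3 = 53, q_3 = 5*7 + 2 = 37.
q_3 = 37 > 24, so the last convergent with denominator <= 24 is p_2/q_2 = 10/7.
The closest fraction with denominator <= 24 is either p_2/q_2 or the intermediate fraction (k*p_2 + p_1)/(k*q_2 + q_1) with the largest k >= 1 whose denominator stays <= 24; these approach x as k grows, and every other convergent or intermediate fraction in range is farther away.
Largest k: floor((24 - q_1)/q_2) = floor((24 - 2)/7) = 3.
That gives (3*10 + 3)/(3*7 + 2) = 33/23.
Compare the errors: |x - 10/7| = |169*7 - 10*118|/(118*7) = 3/826, and |x - 33/23| = |169*23 - 33*118|/(118*23) = 7/2714.
Cross-multiplying, 7*826 = 5782 < 8142 = 3*2714, so 7/2714 is smaller: the intermediate fraction 33/23 is closer to x than 10/7.

33/23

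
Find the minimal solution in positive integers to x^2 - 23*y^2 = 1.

First expand sqrt(23) as a continued fraction. With x_i = (sqrt(23) + m_i)/d_i and (m_0, d_0) = (0, 1): a_0 = floor(sqrt(23)) = 4, since 4^2 = 16 <= 23 < 25 = 5^2.
Iterate m_{i+1} = d_i*a_i - m_i, d_{i+1} = (23 - m_{i+1}^2)/d_i, a_{i+1} = floor((a_0 + m_{i+1})/d_{i+1}):
  m_1 = 1*4 - 0 = 4, d_1 = (23 - 4^2)/1 = 7/1 = 7, a_1 = floor((4 + 4)/7) = 1.
  m_2 = 7*1 - 4 = 3, d_2 = (23 - 3^2)/7 = 14/7 = 2, a_2 = floor((4 + 3)/2) = 3.
  m_3 = 2*3 - 3 = 3, d_3 = (23 - 3^2)/2 = 14/2 = 7, a_3 = floor((4 + 3)/7) = 1.
  m_4 = 7*1 - 3 = 4, d_4 = (23 - 4^2)/7 = 7/7 = 1, a_4 = floor((4 + 4)/1) = 8.
  m_5 = 1*8 - 4 = 4, d_5 = (23 - 4^2)/1 = 7/1 = 7: (m_5, d_5) = (m_1, d_1) = (4, 7), so from here the quotients repeat a_1, ..., a_4; the period length is 4.
So sqrt(23) = [4; (1, 3, 1, 8)] with period length k = 4.
k is even, so the fundamental solution of x^2 - 23y^2 = 1 is (p_{k-1}, q_{k-1}) = (p_3, q_3); compute convergents through index 3.
Convergents (p_i = a_i*p_{i-1} + p_{i-2}, q_i = a_i*q_{i-1} + q_{i-2} with p_{-2}=0, p_{-1}=1, q_{-2}=1, q_{-1}=0):
  i=0: a_0=4, p_0 = 4*1 + 0 = 4, q_0 = 4*0 + 1 = 1.
  i=1: a_1=1, p_1 = 1*4 + 1 = 5, q_1 = 1*1 + 0 = 1.
  i=2: a_2=3, p_2 = 3*5 + 4 = 19, q_2 = 3*1 + 1 = 4.
  i=3: a_3=1, p_3 = 1*19 + 5 = 24, q_3 = 1*4 + 1 = 5.
Check: 24^2 - 23*5^2 = 576 - 575 = 1, so (x, y) = (24, 5) solves the equation, and by the theorem it is the least positive solution.

(x, y) = (24, 5)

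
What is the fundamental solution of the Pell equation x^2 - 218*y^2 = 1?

(x, y) = (126003, 8534)

First expand sqrt(218) as a continued fraction. With x_i = (sqrt(218) + m_i)/d_i and (m_0, d_0) = (0, 1): a_0 = floor(sqrt(218)) = 14, since 14^2 = 196 <= 218 < 225 = 15^2.
Iterate m_{i+1} = d_i*a_i - m_i, d_{i+1} = (218 - m_{i+1}^2)/d_i, a_{i+1} = floor((a_0 + m_{i+1})/d_{i+1}):
  m_1 = 1*14 - 0 = 14, d_1 = (218 - 14^2)/1 = 22/1 = 22, a_1 = floor((14 + 14)/22) = 1.
  m_2 = 22*1 - 14 = 8, d_2 = (218 - 8^2)/22 = 154/22 = 7, a_2 = floor((14 + 8)/7) = 3.
  m_3 = 7*3 - 8 = 13, d_3 = (218 - 13^2)/7 = 49/7 = 7, a_3 = floor((14 + 13)/7) = 3.
  m_4 = 7*3 - 13 = 8, d_4 = (218 - 8^2)/7 = 154/7 = 22, a_4 = floor((14 + 8)/22) = 1.
  m_5 = 22*1 - 8 = 14, d_5 = (218 - 14^2)/22 = 22/22 = 1, a_5 = floor((14 + 14)/1) = 28.
  m_6 = 1*28 - 14 = 14, d_6 = (218 - 14^2)/1 = 22/1 = 22: (m_6, d_6) = (m_1, d_1) = (14, 22), so from here the quotients repeat a_1, ..., a_5; the period length is 5.
So sqrt(218) = [14; (1, 3, 3, 1, 28)] with period length k = 5.
k is odd, so (p_{k-1}, q_{k-1}) only solves x^2 - 218y^2 = -1 and the fundamental solution of x^2 - 218y^2 = 1 is (p_{2k-1}, q_{2k-1}) = (p_9, q_9); compute convergents through index 9, running through the period twice.
Convergents (p_i = a_i*p_{i-1} + p_{i-2}, q_i = a_i*q_{i-1} + q_{i-2} with p_{-2}=0, p_{-1}=1, q_{-2}=1, q_{-1}=0):
  i=0: a_0=14, p_0 = 14*1 + 0 = 14, q_0 = 14*0 + 1 = 1.
  i=1: a_1=1, p_1 = 1*14 + 1 = 15, q_1 = 1*1 + 0 = 1.
  i=2: a_2=3, p_2 = 3*15 + 14 = 59, q_2 = 3*1 + 1 = 4.
  i=3: a_3=3, p_3 = 3*59 + 15 = 192, q_3 = 3*4 + 1 = 13.
  i=4: a_4=1, p_4 = 1*192 + 59 = 251, q_4 = 1*13 + 4 = 17.
  i=5: a_5=28, p_5 = 28*251 + 192 = 7220, q_5 = 28*17 + 13 = 489.
  i=6: a_6=1, p_6 = 1*7220 + 251 = 7471, q_6 = 1*489 + 17 = 506.
  i=7: a_7=3, p_7 = 3*7471 + 7220 = 29633, q_7 = 3*506 + 489 = 2007.
  i=8: a_8=3, p_8 = 3*29633 + 7471 = 96370, q_8 = 3*2007 + 506 = 6527.
  i=9: a_9=1, p_9 = 1*96370 + 29633 = 126003, q_9 = 1*6527 + 2007 = 8534.
Indeed p_4^2 - 218*q_4^2 = 63001 - 63002 = -1, not +1.
Check: 126003^2 - 218*8534^2 = 15876756009 - 15876756008 = 1, so (x, y) = (126003, 8534) solves the equation, and by the theorem it is the least positive solution.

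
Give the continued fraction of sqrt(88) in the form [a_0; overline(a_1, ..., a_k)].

Write x_i = (sqrt(88) + m_i)/d_i with (m_0, d_0) = (0, 1). a_0 = floor(sqrt(88)) = 9, since 9^2 = 81 <= 88 < 100 = 10^2.
Iterate m_{i+1} = d_i*a_i - m_i, d_{i+1} = (88 - m_{i+1}^2)/d_i, a_{i+1} = floor((a_0 + m_{i+1})/d_{i+1}):
  m_1 = 1*9 - 0 = 9, d_1 = (88 - 9^2)/1 = 7/1 = 7, a_1 = floor((9 + 9)/7) = 2.
  m_2 = 7*2 - 9 = 5, d_2 = (88 - 5^2)/7 = 63/7 = 9, a_2 = floor((9 + 5)/9) = 1.
  m_3 = 9*1 - 5 = 4, d_3 = (88 - 4^2)/9 = 72/9 = 8, a_3 = floor((9 + 4)/8) = 1.
  m_4 = 8*1 - 4 = 4, d_4 = (88 - 4^2)/8 = 72/8 = 9, a_4 = floor((9 + 4)/9) = 1.
  m_5 = 9*1 - 4 = 5, d_5 = (88 - 5^2)/9 = 63/9 = 7, a_5 = floor((9 + 5)/7) = 2.
  m_6 = 7*2 - 5 = 9, d_6 = (88 - 9^2)/7 = 7/7 = 1, a_6 = floor((9 + 9)/1) = 18.
  m_7 = 1*18 - 9 = 9, d_7 = (88 - 9^2)/1 = 7/1 = 7: (m_7, d_7) = (m_1, d_1) = (9, 7), so from here the quotients repeat a_1, ..., a_6; the period length is 6.
Hence the expansion of sqrt(88) is a_0 = 9 followed by the repeating block 2, 1, 1, 1, 2, 18 (period 6).

[9; overline(2, 1, 1, 1, 2, 18)]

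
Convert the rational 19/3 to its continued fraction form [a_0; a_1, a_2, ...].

Run the Euclidean algorithm on 19 and 3; the successive quotients are the partial quotients a_0, a_1, ... (each step inverts the fractional part left over by the previous one):
  19 = 6*3 + 1, so a_0 = 6.
  3 = 3*1 + 0, so a_1 = 3.
The remainder reaches 0 after 2 divisions, so the expansion has 2 partial quotients, read off in order.

[6; 3]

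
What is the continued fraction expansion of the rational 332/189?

Run the Euclidean algorithm on 332 and 189; the successive quotients are the partial quotients a_0, a_1, ... (each step inverts the fractional part left over by the previous one):
  332 = 1*189 + 143, so a_0 = 1.
  189 = 1*143 + 46, so a_1 = 1.
  143 = 3*46 + 5, so a_2 = 3.
  46 = 9*5 + 1, so a_3 = 9.
  5 = 5*1 + 0, so a_4 = 5.
The remainder reaches 0 after 5 divisions, so the expansion has 5 partial quotients, read off in order.

[1; 1, 3, 9, 5]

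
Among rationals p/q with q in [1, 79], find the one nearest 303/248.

Expand x = 303/248 as a continued fraction with the Euclidean algorithm:
  303 = 1*248 + 55, so a_0 = 1.
  248 = 4*55 + 28, so a_1 = 4.
  55 = 1*28 + 27, so a_2 = 1.
  28 = 1*27 + 1, so a_3 = 1.
  27 = 27*1 + 0, so a_4 = 27.
so x = [1; 4, 1, 1, 27].
Convergents (p_i = a_i*p_{i-1} + p_{i-2}, q_i = a_i*q_{i-1} + q_{i-2} with p_{-2}=0, p_{-1}=1, q_{-2}=1, q_{-1}=0), until the denominator exceeds 79:
  i=0: a_0=1, p_0 = 1*1 + 0 = 1, q_0 = 1*0 + 1 = 1.
  i=1: a_1=4, p_1 = 4*1 + 1 = 5, q_1 = 4*1 + 0 = 4.
  i=2: a_2=1, p_2 = 1*5 + 1 = 6, q_2 = 1*4 + 1 = 5.
  i=3: a_3=1, p_3 = 1*6 + 5 = 11, q_3 = 1*5 + 4 = 9.
  i=4: a_4=27, p_4 = 27*11 + 6 = 303, q_4 = 27*9 + 5 = 248.
q_4 = 248 > 79, so the last convergent with denominator <= 79 is p_3/q_3 = 11/9.
The closest fraction with denominator <= 79 is either p_3/q_3 or the intermediate fraction (k*p_3 + p_2)/(k*q_3 + q_2) with the largest k >= 1 whose denominator stays <= 79; these approach x as k grows, and every other convergent or intermediate fraction in range is farther away.
Largest k: floor((79 - q_2)/q_3) = floor((79 - 5)/9) = 8.
That gives (8*11 + 6)/(8*9 + 5) = 94/77.
Compare the errors: |x - 11/9| = |303*9 - 11*248|/(248*9) = 1/2232, and |x - 94/77| = |303*77 - 94*248|/(248*77) = 19/19096.
Cross-multiplying, 1*19096 = 19096 < 42408 = 19*2232, so 1/2232 is smaller: the convergent 11/9 is closer to x than 94/77.

11/9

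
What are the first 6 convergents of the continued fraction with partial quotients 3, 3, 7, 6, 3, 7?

Using the convergent recurrence p_i = a_i*p_{i-1} + p_{i-2}, q_i = a_i*q_{i-1} + q_{i-2} with p_{-2}=0, p_{-1}=1, q_{-2}=1, q_{-1}=0:
  i=0: a_0=3, p_0 = 3*1 + 0 = 3, q_0 = 3*0 + 1 = 1.
  i=1: a_1=3, p_1 = 3*3 + 1 = 10, q_1 = 3*1 + 0 = 3.
  i=2: a_2=7, p_2 = 7*10 + 3 = 73, q_2 = 7*3 + 1 = 22.
  i=3: a_3=6, p_3 = 6*73 + 10 = 448, q_3 = 6*22 + 3 = 135.
  i=4: a_4=3, p_4 = 3*448 + 73 = 1417, q_4 = 3*135 + 22 = 427.
  i=5: a_5=7, p_5 = 7*1417 + 448 = 10367, q_5 = 7*427 + 135 = 3124.

3/1, 10/3, 73/22, 448/135, 1417/427, 10367/3124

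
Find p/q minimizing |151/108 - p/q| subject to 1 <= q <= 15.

Expand x = 151/108 as a continued fraction with the Euclidean algorithm:
  151 = 1*108 + 43, so a_0 = 1.
  108 = 2*43 + 22, so a_1 = 2.
  43 = 1*22 + 21, so a_2 = 1.
  22 = 1*21 + 1, so a_3 = 1.
  21 = 21*1 + 0, so a_4 = 21.
so x = [1; 2, 1, 1, 21].
Convergents (p_i = a_i*p_{i-1} + p_{i-2}, q_i = a_i*q_{i-1} + q_{i-2} with p_{-2}=0, p_{-1}=1, q_{-2}=1, q_{-1}=0), until the denominator exceeds 15:
  i=0: a_0=1, p_0 = 1*1 + 0 = 1, q_0 = 1*0 + 1 = 1.
  i=1: a_1=2, p_1 = 2*1 + 1 = 3, q_1 = 2*1 + 0 = 2.
  i=2: a_2=1, p_2 = 1*3 + 1 = 4, q_2 = 1*2 + 1 = 3.
  i=3: a_3=1, p_3 = 1*4 + 3 = 7, q_3 = 1*3 + 2 = 5.
  i=4: a_4=21, p_4 = 21*7 + 4 = 151, q_4 = 21*5 + 3 = 108.
q_4 = 108 > 15, so the last convergent with denominator <= 15 is p_3/q_3 = 7/5.
The closest fraction with denominator <= 15 is either p_3/q_3 or the intermediate fraction (k*p_3 + p_2)/(k*q_3 + q_2) with the largest k >= 1 whose denominator stays <= 15; these approach x as k grows, and every other convergent or intermediate fraction in range is farther away.
Largest k: floor((15 - q_2)/q_3) = floor((15 - 3)/5) = 2.
That gives (2*7 + 4)/(2*5 + 3) = 18/13.
Compare the errors: |x - 7/5| = |151*5 - 7*108|/(108*5) = 1/540, and |x - 18/13| = |151*13 - 18*108|/(108*13) = 19/1404.
Cross-multiplying, 1*1404 = 1404 < 10260 = 19*540, so 1/540 is smaller: the convergent 7/5 is closer to x than 18/13.

7/5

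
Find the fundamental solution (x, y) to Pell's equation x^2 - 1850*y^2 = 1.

First expand sqrt(1850) as a continued fraction. With x_i = (sqrt(1850) + m_i)/d_i and (m_0, d_0) = (0, 1): a_0 = floor(sqrt(1850)) = 43, since 43^2 = 1849 <= 1850 < 1936 = 44^2.
Iterate m_{i+1} = d_i*a_i - m_i, d_{i+1} = (1850 - m_{i+1}^2)/d_i, a_{i+1} = floor((a_0 + m_{i+1})/d_{i+1}):
  m_1 = 1*43 - 0 = 43, d_1 = (1850 - 43^2)/1 = 1/1 = 1, a_1 = floor((43 + 43)/1) = 86.
  m_2 = 1*86 - 43 = 43, d_2 = (1850 - 43^2)/1 = 1/1 = 1: (m_2, d_2) = (m_1, d_1) = (43, 1), so from here the quotient a_1 repeats; the period length is 1.
So sqrt(1850) = [43; (86)] with period length k = 1.
k is odd, so (p_{k-1}, q_{k-1}) only solves x^2 - 1850y^2 = -1 and the fundamental solution of x^2 - 1850y^2 = 1 is (p_{2k-1}, q_{2k-1}) = (p_1, q_1); compute convergents through index 1, running through the period twice.
Convergents (p_i = a_i*p_{i-1} + p_{i-2}, q_i = a_i*q_{i-1} + q_{i-2} with p_{-2}=0, p_{-1}=1, q_{-2}=1, q_{-1}=0):
  i=0: a_0=43, p_0 = 43*1 + 0 = 43, q_0 = 43*0 + 1 = 1.
  i=1: a_1=86, p_1 = 86*43 + 1 = 3699, q_1 = 86*1 + 0 = 86.
Indeed p_0^2 - 1850*q_0^2 = 1849 - 1850 = -1, not +1.
Check: 3699^2 - 1850*86^2 = 13682601 - 13682600 = 1, so (x, y) = (3699, 86) solves the equation, and by the theorem it is the least positive solution.

(x, y) = (3699, 86)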